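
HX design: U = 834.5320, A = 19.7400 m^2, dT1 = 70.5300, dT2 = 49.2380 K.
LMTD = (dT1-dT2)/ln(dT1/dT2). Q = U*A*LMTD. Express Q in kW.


LMTD = 59.2477 K
Q = 834.5320 * 19.7400 * 59.2477 = 976026.9236 W = 976.0269 kW

976.0269 kW


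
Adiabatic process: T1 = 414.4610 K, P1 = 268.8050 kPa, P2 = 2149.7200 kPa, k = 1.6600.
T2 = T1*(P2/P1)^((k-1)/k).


(k-1)/k = 0.3976
(P2/P1)^exp = 2.2856
T2 = 414.4610 * 2.2856 = 947.2960 K

947.2960 K


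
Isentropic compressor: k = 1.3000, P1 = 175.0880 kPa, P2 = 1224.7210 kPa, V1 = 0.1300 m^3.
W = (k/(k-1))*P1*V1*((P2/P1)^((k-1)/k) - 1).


(k-1)/k = 0.2308
(P2/P1)^exp = 1.5666
W = 4.3333 * 175.0880 * 0.1300 * (1.5666 - 1) = 55.8823 kJ

55.8823 kJ


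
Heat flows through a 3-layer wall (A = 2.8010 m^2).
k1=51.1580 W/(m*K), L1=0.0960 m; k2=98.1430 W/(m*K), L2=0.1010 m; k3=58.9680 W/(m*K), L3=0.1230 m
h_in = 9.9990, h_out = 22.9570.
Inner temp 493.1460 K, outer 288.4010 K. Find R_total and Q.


R_conv_in = 1/(9.9990*2.8010) = 0.0357
R_1 = 0.0960/(51.1580*2.8010) = 0.0007
R_2 = 0.1010/(98.1430*2.8010) = 0.0004
R_3 = 0.1230/(58.9680*2.8010) = 0.0007
R_conv_out = 1/(22.9570*2.8010) = 0.0156
R_total = 0.0530 K/W
Q = 204.7450 / 0.0530 = 3860.2989 W

R_total = 0.0530 K/W, Q = 3860.2989 W


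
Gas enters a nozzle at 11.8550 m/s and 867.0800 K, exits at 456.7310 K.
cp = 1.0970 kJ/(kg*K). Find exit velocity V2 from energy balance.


dT = 410.3490 K
2*cp*1000*dT = 900305.7060
V1^2 = 140.5410
V2 = sqrt(900446.2470) = 948.9185 m/s

948.9185 m/s


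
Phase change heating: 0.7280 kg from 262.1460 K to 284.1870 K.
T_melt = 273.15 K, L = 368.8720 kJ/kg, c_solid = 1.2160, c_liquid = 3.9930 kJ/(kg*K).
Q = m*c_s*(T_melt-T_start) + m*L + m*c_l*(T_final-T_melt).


Q1 (sensible, solid) = 0.7280 * 1.2160 * 11.0040 = 9.7413 kJ
Q2 (latent) = 0.7280 * 368.8720 = 268.5388 kJ
Q3 (sensible, liquid) = 0.7280 * 3.9930 * 11.0370 = 32.0835 kJ
Q_total = 310.3636 kJ

310.3636 kJ


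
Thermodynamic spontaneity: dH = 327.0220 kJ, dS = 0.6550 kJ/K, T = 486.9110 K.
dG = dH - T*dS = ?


T*dS = 486.9110 * 0.6550 = 318.9267 kJ
dG = 327.0220 - 318.9267 = 8.0953 kJ (non-spontaneous)

dG = 8.0953 kJ, non-spontaneous


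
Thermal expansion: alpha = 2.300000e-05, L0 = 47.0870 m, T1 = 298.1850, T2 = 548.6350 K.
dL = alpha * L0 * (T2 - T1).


dT = 250.4500 K
dL = 2.300000e-05 * 47.0870 * 250.4500 = 0.271238 m
L_final = 47.358238 m

dL = 0.271238 m


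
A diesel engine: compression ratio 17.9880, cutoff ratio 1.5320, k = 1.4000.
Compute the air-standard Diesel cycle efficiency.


r^(k-1) = 3.1768
rc^k = 1.8170
eta = 0.6547 = 65.4693%

65.4693%


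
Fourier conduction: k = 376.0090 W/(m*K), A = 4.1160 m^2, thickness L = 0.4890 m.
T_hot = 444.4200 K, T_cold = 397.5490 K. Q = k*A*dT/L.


dT = 46.8710 K
Q = 376.0090 * 4.1160 * 46.8710 / 0.4890 = 148343.6520 W

148343.6520 W


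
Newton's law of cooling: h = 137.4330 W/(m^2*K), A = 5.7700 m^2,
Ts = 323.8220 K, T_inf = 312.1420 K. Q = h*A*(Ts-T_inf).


dT = 11.6800 K
Q = 137.4330 * 5.7700 * 11.6800 = 9262.1046 W

9262.1046 W


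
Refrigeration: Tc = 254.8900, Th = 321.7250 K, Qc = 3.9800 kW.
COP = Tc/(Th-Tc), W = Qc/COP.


COP = 254.8900 / 66.8350 = 3.8137
W = 3.9800 / 3.8137 = 1.0436 kW

COP = 3.8137, W = 1.0436 kW


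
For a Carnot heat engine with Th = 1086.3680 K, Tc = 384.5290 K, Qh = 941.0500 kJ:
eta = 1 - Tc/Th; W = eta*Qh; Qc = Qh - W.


eta = 1 - 384.5290/1086.3680 = 0.6460
W = 0.6460 * 941.0500 = 607.9575 kJ
Qc = 941.0500 - 607.9575 = 333.0925 kJ

eta = 64.6042%, W = 607.9575 kJ, Qc = 333.0925 kJ


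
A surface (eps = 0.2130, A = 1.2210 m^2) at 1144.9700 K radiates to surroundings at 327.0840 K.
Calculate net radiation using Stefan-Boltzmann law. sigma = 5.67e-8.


T^4 = 1.7186e+12
Tsurr^4 = 1.1446e+10
Q = 0.2130 * 5.67e-8 * 1.2210 * 1.7072e+12 = 25174.0315 W

25174.0315 W


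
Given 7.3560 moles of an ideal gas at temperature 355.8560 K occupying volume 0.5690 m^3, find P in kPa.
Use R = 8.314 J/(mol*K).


P = nRT/V = 7.3560 * 8.314 * 355.8560 / 0.5690
= 21763.3644 / 0.5690 = 38248.4436 Pa = 38.2484 kPa

38.2484 kPa


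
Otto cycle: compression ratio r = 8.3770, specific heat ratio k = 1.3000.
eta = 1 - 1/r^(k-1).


r^(k-1) = 1.8920
eta = 1 - 1/1.8920 = 0.4715 = 47.1465%

47.1465%


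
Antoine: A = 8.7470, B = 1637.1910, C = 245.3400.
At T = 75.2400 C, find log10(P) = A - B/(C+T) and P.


C+T = 320.5800
B/(C+T) = 5.1070
log10(P) = 8.7470 - 5.1070 = 3.6400
P = 10^3.6400 = 4365.5051 mmHg

4365.5051 mmHg


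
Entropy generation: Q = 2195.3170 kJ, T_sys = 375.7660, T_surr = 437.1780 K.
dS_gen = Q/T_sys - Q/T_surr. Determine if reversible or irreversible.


dS_sys = 2195.3170/375.7660 = 5.8422 kJ/K
dS_surr = -2195.3170/437.1780 = -5.0216 kJ/K
dS_gen = 5.8422 - 5.0216 = 0.8207 kJ/K (irreversible)

dS_gen = 0.8207 kJ/K, irreversible


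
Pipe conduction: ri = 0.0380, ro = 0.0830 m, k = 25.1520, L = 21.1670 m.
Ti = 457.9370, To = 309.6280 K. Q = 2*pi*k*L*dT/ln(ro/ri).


dT = 148.3090 K
ln(ro/ri) = 0.7813
Q = 2*pi*25.1520*21.1670*148.3090 / 0.7813 = 635018.9801 W

635018.9801 W


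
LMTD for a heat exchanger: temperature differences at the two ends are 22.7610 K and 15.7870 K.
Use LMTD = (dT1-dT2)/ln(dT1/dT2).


dT1/dT2 = 1.4418
ln(dT1/dT2) = 0.3659
LMTD = 6.9740 / 0.3659 = 19.0618 K

19.0618 K


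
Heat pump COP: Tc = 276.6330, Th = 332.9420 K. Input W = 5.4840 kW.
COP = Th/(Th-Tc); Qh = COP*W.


COP = 332.9420 / 56.3090 = 5.9128
Qh = 5.9128 * 5.4840 = 32.4256 kW

COP = 5.9128, Qh = 32.4256 kW


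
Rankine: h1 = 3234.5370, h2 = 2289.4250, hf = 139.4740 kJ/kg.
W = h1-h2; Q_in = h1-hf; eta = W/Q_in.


W = 945.1120 kJ/kg
Q_in = 3095.0630 kJ/kg
eta = 0.3054 = 30.5361%

eta = 30.5361%


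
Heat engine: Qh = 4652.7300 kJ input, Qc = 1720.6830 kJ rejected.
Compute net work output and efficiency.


W = 4652.7300 - 1720.6830 = 2932.0470 kJ
eta = 2932.0470 / 4652.7300 = 0.6302 = 63.0178%

W = 2932.0470 kJ, eta = 63.0178%


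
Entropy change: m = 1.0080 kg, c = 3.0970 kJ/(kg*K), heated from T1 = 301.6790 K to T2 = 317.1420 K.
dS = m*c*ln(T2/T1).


T2/T1 = 1.0513
ln(T2/T1) = 0.0500
dS = 1.0080 * 3.0970 * 0.0500 = 0.1560 kJ/K

0.1560 kJ/K


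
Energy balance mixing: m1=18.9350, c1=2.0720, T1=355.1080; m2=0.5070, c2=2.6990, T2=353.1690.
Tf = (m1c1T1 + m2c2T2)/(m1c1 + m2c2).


num = 14415.3398
den = 40.6017
Tf = 355.0427 K

355.0427 K


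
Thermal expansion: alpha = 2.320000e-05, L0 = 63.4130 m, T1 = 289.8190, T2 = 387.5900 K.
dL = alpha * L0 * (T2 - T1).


dT = 97.7710 K
dL = 2.320000e-05 * 63.4130 * 97.7710 = 0.143839 m
L_final = 63.556839 m

dL = 0.143839 m


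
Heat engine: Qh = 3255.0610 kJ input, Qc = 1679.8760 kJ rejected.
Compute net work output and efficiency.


W = 3255.0610 - 1679.8760 = 1575.1850 kJ
eta = 1575.1850 / 3255.0610 = 0.4839 = 48.3919%

W = 1575.1850 kJ, eta = 48.3919%


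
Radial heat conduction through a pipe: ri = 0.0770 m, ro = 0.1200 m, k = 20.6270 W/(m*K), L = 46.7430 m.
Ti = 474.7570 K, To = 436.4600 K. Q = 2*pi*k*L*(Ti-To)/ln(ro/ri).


dT = 38.2970 K
ln(ro/ri) = 0.4437
Q = 2*pi*20.6270*46.7430*38.2970 / 0.4437 = 522903.1218 W

522903.1218 W


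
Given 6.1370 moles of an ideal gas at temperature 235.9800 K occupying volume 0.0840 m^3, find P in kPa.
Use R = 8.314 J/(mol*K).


P = nRT/V = 6.1370 * 8.314 * 235.9800 / 0.0840
= 12040.4118 / 0.0840 = 143338.2356 Pa = 143.3382 kPa

143.3382 kPa


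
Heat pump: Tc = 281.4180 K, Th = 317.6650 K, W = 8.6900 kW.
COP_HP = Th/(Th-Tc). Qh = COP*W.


COP = 317.6650 / 36.2470 = 8.7639
Qh = 8.7639 * 8.6900 = 76.1583 kW

COP = 8.7639, Qh = 76.1583 kW


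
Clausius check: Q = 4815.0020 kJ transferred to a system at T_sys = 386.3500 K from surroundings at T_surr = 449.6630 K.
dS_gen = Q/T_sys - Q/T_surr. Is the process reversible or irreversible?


dS_sys = 4815.0020/386.3500 = 12.4628 kJ/K
dS_surr = -4815.0020/449.6630 = -10.7080 kJ/K
dS_gen = 12.4628 - 10.7080 = 1.7548 kJ/K (irreversible)

dS_gen = 1.7548 kJ/K, irreversible


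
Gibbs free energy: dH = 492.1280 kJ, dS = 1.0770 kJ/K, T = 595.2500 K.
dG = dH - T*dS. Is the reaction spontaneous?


T*dS = 595.2500 * 1.0770 = 641.0842 kJ
dG = 492.1280 - 641.0842 = -148.9563 kJ (spontaneous)

dG = -148.9563 kJ, spontaneous


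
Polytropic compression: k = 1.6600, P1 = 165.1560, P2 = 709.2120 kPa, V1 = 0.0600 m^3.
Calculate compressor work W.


(k-1)/k = 0.3976
(P2/P1)^exp = 1.7850
W = 2.5152 * 165.1560 * 0.0600 * (1.7850 - 1) = 19.5639 kJ

19.5639 kJ


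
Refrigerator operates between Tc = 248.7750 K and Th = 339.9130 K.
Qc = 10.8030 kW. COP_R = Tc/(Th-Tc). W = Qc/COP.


COP = 248.7750 / 91.1380 = 2.7297
W = 10.8030 / 2.7297 = 3.9576 kW

COP = 2.7297, W = 3.9576 kW


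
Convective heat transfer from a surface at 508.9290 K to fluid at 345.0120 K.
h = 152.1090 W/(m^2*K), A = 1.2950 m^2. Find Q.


dT = 163.9170 K
Q = 152.1090 * 1.2950 * 163.9170 = 32288.5600 W

32288.5600 W


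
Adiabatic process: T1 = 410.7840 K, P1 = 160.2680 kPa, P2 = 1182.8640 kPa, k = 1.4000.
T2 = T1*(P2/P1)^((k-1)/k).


(k-1)/k = 0.2857
(P2/P1)^exp = 1.7702
T2 = 410.7840 * 1.7702 = 727.1745 K

727.1745 K


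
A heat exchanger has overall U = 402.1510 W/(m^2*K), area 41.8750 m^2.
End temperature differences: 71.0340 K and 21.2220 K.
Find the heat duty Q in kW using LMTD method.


LMTD = 41.2310 K
Q = 402.1510 * 41.8750 * 41.2310 = 694332.9674 W = 694.3330 kW

694.3330 kW


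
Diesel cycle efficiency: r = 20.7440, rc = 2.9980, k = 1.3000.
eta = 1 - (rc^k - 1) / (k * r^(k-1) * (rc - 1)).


r^(k-1) = 2.4835
rc^k = 4.1676
eta = 0.5090 = 50.8960%

50.8960%


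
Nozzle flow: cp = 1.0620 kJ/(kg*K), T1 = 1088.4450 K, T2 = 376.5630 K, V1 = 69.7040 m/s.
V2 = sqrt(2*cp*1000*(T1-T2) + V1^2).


dT = 711.8820 K
2*cp*1000*dT = 1512037.3680
V1^2 = 4858.6476
V2 = sqrt(1516896.0156) = 1231.6233 m/s

1231.6233 m/s


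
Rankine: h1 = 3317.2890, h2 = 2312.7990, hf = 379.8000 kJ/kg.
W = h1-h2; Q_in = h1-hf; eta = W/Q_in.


W = 1004.4900 kJ/kg
Q_in = 2937.4890 kJ/kg
eta = 0.3420 = 34.1955%

eta = 34.1955%


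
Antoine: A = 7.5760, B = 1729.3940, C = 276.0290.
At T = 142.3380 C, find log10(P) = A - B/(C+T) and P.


C+T = 418.3670
B/(C+T) = 4.1337
log10(P) = 7.5760 - 4.1337 = 3.4423
P = 10^3.4423 = 2769.0010 mmHg

2769.0010 mmHg


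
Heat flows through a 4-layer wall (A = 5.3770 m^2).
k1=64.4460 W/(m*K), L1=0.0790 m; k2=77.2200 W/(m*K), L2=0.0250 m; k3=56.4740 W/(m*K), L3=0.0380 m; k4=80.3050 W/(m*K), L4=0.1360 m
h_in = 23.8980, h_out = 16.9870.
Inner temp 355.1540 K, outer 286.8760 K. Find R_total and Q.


R_conv_in = 1/(23.8980*5.3770) = 0.0078
R_1 = 0.0790/(64.4460*5.3770) = 0.0002
R_2 = 0.0250/(77.2200*5.3770) = 6.0210e-05
R_3 = 0.0380/(56.4740*5.3770) = 0.0001
R_4 = 0.1360/(80.3050*5.3770) = 0.0003
R_conv_out = 1/(16.9870*5.3770) = 0.0109
R_total = 0.0195 K/W
Q = 68.2780 / 0.0195 = 3508.8801 W

R_total = 0.0195 K/W, Q = 3508.8801 W


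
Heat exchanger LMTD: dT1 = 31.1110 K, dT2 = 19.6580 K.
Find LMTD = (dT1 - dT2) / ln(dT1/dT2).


dT1/dT2 = 1.5826
ln(dT1/dT2) = 0.4591
LMTD = 11.4530 / 0.4591 = 24.9479 K

24.9479 K


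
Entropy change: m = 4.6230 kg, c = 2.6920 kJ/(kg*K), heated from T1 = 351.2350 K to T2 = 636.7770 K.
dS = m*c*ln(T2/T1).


T2/T1 = 1.8130
ln(T2/T1) = 0.5950
dS = 4.6230 * 2.6920 * 0.5950 = 7.4044 kJ/K

7.4044 kJ/K


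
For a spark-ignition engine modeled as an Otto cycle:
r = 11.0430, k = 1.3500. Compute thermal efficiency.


r^(k-1) = 2.3178
eta = 1 - 1/2.3178 = 0.5686 = 56.8561%

56.8561%


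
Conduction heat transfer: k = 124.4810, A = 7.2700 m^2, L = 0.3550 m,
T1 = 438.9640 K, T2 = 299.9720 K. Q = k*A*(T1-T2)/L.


dT = 138.9920 K
Q = 124.4810 * 7.2700 * 138.9920 / 0.3550 = 354322.6623 W

354322.6623 W


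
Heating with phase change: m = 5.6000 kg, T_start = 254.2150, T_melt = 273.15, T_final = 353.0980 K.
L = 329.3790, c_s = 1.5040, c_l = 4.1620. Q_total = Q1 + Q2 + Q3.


Q1 (sensible, solid) = 5.6000 * 1.5040 * 18.9350 = 159.4781 kJ
Q2 (latent) = 5.6000 * 329.3790 = 1844.5224 kJ
Q3 (sensible, liquid) = 5.6000 * 4.1620 * 79.9480 = 1863.3640 kJ
Q_total = 3867.3646 kJ

3867.3646 kJ


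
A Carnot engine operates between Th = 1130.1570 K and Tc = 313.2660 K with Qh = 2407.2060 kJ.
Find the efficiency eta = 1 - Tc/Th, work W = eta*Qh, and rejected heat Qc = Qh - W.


eta = 1 - 313.2660/1130.1570 = 0.7228
W = 0.7228 * 2407.2060 = 1739.9573 kJ
Qc = 2407.2060 - 1739.9573 = 667.2487 kJ

eta = 72.2812%, W = 1739.9573 kJ, Qc = 667.2487 kJ


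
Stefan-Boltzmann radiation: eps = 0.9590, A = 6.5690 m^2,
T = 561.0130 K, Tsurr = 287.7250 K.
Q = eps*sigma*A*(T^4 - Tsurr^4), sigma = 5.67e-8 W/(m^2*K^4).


T^4 = 9.9058e+10
Tsurr^4 = 6.8535e+09
Q = 0.9590 * 5.67e-8 * 6.5690 * 9.2205e+10 = 32934.8356 W

32934.8356 W


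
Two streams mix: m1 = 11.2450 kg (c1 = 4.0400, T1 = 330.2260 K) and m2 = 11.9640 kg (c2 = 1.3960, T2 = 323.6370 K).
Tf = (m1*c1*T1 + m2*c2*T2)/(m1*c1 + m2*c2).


num = 20407.4035
den = 62.1315
Tf = 328.4548 K

328.4548 K


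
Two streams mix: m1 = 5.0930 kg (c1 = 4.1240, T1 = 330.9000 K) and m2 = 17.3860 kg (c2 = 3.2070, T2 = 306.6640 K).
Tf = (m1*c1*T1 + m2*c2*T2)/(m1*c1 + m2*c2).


num = 24048.7033
den = 76.7604
Tf = 313.2956 K

313.2956 K


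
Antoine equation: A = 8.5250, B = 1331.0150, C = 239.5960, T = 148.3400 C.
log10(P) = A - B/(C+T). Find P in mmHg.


C+T = 387.9360
B/(C+T) = 3.4310
log10(P) = 8.5250 - 3.4310 = 5.0940
P = 10^5.0940 = 124160.3786 mmHg

124160.3786 mmHg


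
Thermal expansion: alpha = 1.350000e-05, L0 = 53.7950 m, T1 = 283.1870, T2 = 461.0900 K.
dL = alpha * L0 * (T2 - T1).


dT = 177.9030 K
dL = 1.350000e-05 * 53.7950 * 177.9030 = 0.129199 m
L_final = 53.924199 m

dL = 0.129199 m


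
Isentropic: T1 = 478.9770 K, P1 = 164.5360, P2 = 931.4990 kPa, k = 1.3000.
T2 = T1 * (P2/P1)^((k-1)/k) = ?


(k-1)/k = 0.2308
(P2/P1)^exp = 1.4919
T2 = 478.9770 * 1.4919 = 714.6045 K

714.6045 K


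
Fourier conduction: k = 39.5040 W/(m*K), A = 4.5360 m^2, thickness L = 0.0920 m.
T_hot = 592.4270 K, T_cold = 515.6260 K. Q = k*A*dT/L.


dT = 76.8010 K
Q = 39.5040 * 4.5360 * 76.8010 / 0.0920 = 149586.7636 W

149586.7636 W


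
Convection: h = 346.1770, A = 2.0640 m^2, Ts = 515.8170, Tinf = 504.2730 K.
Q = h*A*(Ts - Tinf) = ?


dT = 11.5440 K
Q = 346.1770 * 2.0640 * 11.5440 = 8248.2957 W

8248.2957 W


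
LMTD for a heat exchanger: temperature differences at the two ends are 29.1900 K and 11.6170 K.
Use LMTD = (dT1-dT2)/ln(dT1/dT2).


dT1/dT2 = 2.5127
ln(dT1/dT2) = 0.9214
LMTD = 17.5730 / 0.9214 = 19.0730 K

19.0730 K


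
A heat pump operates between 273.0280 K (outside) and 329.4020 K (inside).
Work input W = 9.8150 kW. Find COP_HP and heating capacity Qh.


COP = 329.4020 / 56.3740 = 5.8432
Qh = 5.8432 * 9.8150 = 57.3506 kW

COP = 5.8432, Qh = 57.3506 kW


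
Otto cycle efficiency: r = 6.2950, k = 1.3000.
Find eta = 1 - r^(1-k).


r^(k-1) = 1.7366
eta = 1 - 1/1.7366 = 0.4242 = 42.4161%

42.4161%


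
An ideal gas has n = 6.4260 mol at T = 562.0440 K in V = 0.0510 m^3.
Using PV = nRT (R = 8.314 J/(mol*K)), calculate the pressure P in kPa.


P = nRT/V = 6.4260 * 8.314 * 562.0440 / 0.0510
= 30027.6301 / 0.0510 = 588777.0608 Pa = 588.7771 kPa

588.7771 kPa


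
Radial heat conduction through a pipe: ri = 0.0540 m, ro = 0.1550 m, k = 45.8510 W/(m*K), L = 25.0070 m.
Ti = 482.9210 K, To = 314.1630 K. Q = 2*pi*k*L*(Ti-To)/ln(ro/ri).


dT = 168.7580 K
ln(ro/ri) = 1.0544
Q = 2*pi*45.8510*25.0070*168.7580 / 1.0544 = 1153008.0274 W

1153008.0274 W


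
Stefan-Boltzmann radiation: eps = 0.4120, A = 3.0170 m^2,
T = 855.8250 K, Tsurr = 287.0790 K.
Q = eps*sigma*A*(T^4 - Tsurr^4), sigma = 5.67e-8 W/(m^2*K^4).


T^4 = 5.3646e+11
Tsurr^4 = 6.7921e+09
Q = 0.4120 * 5.67e-8 * 3.0170 * 5.2967e+11 = 37330.3258 W

37330.3258 W


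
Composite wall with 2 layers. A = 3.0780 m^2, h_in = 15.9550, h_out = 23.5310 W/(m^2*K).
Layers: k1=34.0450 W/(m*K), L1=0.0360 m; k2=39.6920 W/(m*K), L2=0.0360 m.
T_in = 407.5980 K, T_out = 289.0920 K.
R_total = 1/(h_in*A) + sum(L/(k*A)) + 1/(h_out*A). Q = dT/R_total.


R_conv_in = 1/(15.9550*3.0780) = 0.0204
R_1 = 0.0360/(34.0450*3.0780) = 0.0003
R_2 = 0.0360/(39.6920*3.0780) = 0.0003
R_conv_out = 1/(23.5310*3.0780) = 0.0138
R_total = 0.0348 K/W
Q = 118.5060 / 0.0348 = 3404.6005 W

R_total = 0.0348 K/W, Q = 3404.6005 W


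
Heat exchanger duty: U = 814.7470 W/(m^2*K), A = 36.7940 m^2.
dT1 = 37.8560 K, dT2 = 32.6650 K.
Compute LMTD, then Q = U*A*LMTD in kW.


LMTD = 35.1967 K
Q = 814.7470 * 36.7940 * 35.1967 = 1055120.3749 W = 1055.1204 kW

1055.1204 kW


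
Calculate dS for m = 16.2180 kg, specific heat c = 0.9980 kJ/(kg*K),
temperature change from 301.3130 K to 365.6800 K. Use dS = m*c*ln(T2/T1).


T2/T1 = 1.2136
ln(T2/T1) = 0.1936
dS = 16.2180 * 0.9980 * 0.1936 = 3.1337 kJ/K

3.1337 kJ/K


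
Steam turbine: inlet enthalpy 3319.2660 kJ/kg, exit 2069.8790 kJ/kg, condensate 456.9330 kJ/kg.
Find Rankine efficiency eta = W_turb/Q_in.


W = 1249.3870 kJ/kg
Q_in = 2862.3330 kJ/kg
eta = 0.4365 = 43.6493%

eta = 43.6493%


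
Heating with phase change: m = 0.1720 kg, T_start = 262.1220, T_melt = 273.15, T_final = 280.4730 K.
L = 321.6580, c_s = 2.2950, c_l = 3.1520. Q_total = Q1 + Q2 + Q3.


Q1 (sensible, solid) = 0.1720 * 2.2950 * 11.0280 = 4.3532 kJ
Q2 (latent) = 0.1720 * 321.6580 = 55.3252 kJ
Q3 (sensible, liquid) = 0.1720 * 3.1520 * 7.3230 = 3.9701 kJ
Q_total = 63.6485 kJ

63.6485 kJ


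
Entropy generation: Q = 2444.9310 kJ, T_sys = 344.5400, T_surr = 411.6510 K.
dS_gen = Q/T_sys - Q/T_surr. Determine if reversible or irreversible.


dS_sys = 2444.9310/344.5400 = 7.0962 kJ/K
dS_surr = -2444.9310/411.6510 = -5.9393 kJ/K
dS_gen = 7.0962 - 5.9393 = 1.1569 kJ/K (irreversible)

dS_gen = 1.1569 kJ/K, irreversible


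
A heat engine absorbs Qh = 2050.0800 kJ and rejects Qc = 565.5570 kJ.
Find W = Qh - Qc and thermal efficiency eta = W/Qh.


W = 2050.0800 - 565.5570 = 1484.5230 kJ
eta = 1484.5230 / 2050.0800 = 0.7241 = 72.4129%

W = 1484.5230 kJ, eta = 72.4129%


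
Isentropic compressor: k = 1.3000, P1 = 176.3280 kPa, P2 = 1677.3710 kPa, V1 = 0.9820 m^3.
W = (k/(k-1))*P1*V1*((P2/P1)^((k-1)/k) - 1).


(k-1)/k = 0.2308
(P2/P1)^exp = 1.6818
W = 4.3333 * 176.3280 * 0.9820 * (1.6818 - 1) = 511.5460 kJ

511.5460 kJ


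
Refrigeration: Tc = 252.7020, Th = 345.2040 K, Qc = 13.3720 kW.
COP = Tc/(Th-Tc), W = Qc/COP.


COP = 252.7020 / 92.5020 = 2.7319
W = 13.3720 / 2.7319 = 4.8948 kW

COP = 2.7319, W = 4.8948 kW


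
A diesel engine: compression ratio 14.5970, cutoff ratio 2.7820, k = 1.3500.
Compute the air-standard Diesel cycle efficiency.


r^(k-1) = 2.5556
rc^k = 3.9800
eta = 0.5153 = 51.5291%

51.5291%


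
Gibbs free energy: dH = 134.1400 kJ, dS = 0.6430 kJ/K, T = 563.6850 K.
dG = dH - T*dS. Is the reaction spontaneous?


T*dS = 563.6850 * 0.6430 = 362.4495 kJ
dG = 134.1400 - 362.4495 = -228.3095 kJ (spontaneous)

dG = -228.3095 kJ, spontaneous


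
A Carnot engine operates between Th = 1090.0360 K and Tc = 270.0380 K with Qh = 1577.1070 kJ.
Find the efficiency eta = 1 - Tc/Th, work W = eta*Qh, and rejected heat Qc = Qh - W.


eta = 1 - 270.0380/1090.0360 = 0.7523
W = 0.7523 * 1577.1070 = 1186.4054 kJ
Qc = 1577.1070 - 1186.4054 = 390.7016 kJ

eta = 75.2267%, W = 1186.4054 kJ, Qc = 390.7016 kJ


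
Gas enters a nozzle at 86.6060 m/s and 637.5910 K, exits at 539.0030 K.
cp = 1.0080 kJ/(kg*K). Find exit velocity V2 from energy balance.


dT = 98.5880 K
2*cp*1000*dT = 198753.4080
V1^2 = 7500.5992
V2 = sqrt(206254.0072) = 454.1520 m/s

454.1520 m/s


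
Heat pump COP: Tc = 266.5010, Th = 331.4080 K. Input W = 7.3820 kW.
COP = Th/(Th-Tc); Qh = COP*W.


COP = 331.4080 / 64.9070 = 5.1059
Qh = 5.1059 * 7.3820 = 37.6917 kW

COP = 5.1059, Qh = 37.6917 kW


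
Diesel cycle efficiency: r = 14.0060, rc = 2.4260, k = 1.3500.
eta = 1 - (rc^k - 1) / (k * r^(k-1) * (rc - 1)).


r^(k-1) = 2.5189
rc^k = 3.3083
eta = 0.5240 = 52.3979%

52.3979%


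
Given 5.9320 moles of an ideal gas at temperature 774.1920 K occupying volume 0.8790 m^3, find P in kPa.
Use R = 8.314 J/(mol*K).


P = nRT/V = 5.9320 * 8.314 * 774.1920 / 0.8790
= 38182.1027 / 0.8790 = 43438.1146 Pa = 43.4381 kPa

43.4381 kPa


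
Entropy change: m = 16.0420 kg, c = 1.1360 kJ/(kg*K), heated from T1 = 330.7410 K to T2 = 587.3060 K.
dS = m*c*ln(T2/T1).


T2/T1 = 1.7757
ln(T2/T1) = 0.5742
dS = 16.0420 * 1.1360 * 0.5742 = 10.4642 kJ/K

10.4642 kJ/K


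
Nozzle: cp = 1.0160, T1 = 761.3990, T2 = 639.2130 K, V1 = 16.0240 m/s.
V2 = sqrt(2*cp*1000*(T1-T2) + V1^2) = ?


dT = 122.1860 K
2*cp*1000*dT = 248281.9520
V1^2 = 256.7686
V2 = sqrt(248538.7206) = 498.5366 m/s

498.5366 m/s


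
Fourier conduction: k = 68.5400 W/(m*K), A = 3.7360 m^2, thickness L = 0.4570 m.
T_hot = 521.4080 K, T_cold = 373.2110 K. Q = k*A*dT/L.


dT = 148.1970 K
Q = 68.5400 * 3.7360 * 148.1970 / 0.4570 = 83037.4836 W

83037.4836 W


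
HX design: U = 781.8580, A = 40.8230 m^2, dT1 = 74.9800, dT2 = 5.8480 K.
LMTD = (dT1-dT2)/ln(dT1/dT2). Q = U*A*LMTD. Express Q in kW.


LMTD = 27.0987 K
Q = 781.8580 * 40.8230 * 27.0987 = 864929.5751 W = 864.9296 kW

864.9296 kW


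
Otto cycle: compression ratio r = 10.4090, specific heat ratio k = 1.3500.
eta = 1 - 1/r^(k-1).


r^(k-1) = 2.2704
eta = 1 - 1/2.2704 = 0.5595 = 55.9540%

55.9540%


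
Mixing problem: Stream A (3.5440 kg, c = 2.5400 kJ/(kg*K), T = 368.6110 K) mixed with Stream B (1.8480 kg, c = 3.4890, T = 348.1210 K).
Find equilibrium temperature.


num = 5562.7178
den = 15.4494
Tf = 360.0597 K

360.0597 K


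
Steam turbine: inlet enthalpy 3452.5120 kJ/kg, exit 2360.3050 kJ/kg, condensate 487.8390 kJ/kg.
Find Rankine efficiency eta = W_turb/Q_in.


W = 1092.2070 kJ/kg
Q_in = 2964.6730 kJ/kg
eta = 0.3684 = 36.8407%

eta = 36.8407%


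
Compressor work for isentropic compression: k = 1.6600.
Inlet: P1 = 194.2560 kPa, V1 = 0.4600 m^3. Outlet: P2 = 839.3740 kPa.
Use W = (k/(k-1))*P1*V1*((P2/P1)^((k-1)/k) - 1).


(k-1)/k = 0.3976
(P2/P1)^exp = 1.7894
W = 2.5152 * 194.2560 * 0.4600 * (1.7894 - 1) = 177.4103 kJ

177.4103 kJ


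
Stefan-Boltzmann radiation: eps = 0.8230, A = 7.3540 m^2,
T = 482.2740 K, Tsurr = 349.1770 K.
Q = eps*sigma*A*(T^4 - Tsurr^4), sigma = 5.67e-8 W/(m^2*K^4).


T^4 = 5.4097e+10
Tsurr^4 = 1.4866e+10
Q = 0.8230 * 5.67e-8 * 7.3540 * 3.9232e+10 = 13463.0467 W

13463.0467 W


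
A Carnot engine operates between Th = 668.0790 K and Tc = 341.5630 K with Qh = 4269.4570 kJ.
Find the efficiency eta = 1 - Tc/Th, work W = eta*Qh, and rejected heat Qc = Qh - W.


eta = 1 - 341.5630/668.0790 = 0.4887
W = 0.4887 * 4269.4570 = 2086.6485 kJ
Qc = 4269.4570 - 2086.6485 = 2182.8085 kJ

eta = 48.8739%, W = 2086.6485 kJ, Qc = 2182.8085 kJ


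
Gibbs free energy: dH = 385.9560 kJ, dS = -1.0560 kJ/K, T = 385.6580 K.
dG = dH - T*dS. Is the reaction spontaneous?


T*dS = 385.6580 * -1.0560 = -407.2548 kJ
dG = 385.9560 + 407.2548 = 793.2108 kJ (non-spontaneous)

dG = 793.2108 kJ, non-spontaneous


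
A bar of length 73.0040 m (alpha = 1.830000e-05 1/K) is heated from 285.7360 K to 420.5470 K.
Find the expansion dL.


dT = 134.8110 K
dL = 1.830000e-05 * 73.0040 * 134.8110 = 0.180104 m
L_final = 73.184104 m

dL = 0.180104 m


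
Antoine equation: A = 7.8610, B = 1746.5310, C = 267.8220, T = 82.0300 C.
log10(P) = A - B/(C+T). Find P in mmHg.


C+T = 349.8520
B/(C+T) = 4.9922
log10(P) = 7.8610 - 4.9922 = 2.8688
P = 10^2.8688 = 739.2655 mmHg

739.2655 mmHg


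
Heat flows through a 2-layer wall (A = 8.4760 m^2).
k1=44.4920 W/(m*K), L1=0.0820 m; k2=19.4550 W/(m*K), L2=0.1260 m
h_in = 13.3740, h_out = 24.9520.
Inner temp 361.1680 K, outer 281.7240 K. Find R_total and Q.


R_conv_in = 1/(13.3740*8.4760) = 0.0088
R_1 = 0.0820/(44.4920*8.4760) = 0.0002
R_2 = 0.1260/(19.4550*8.4760) = 0.0008
R_conv_out = 1/(24.9520*8.4760) = 0.0047
R_total = 0.0145 K/W
Q = 79.4440 / 0.0145 = 5467.0460 W

R_total = 0.0145 K/W, Q = 5467.0460 W


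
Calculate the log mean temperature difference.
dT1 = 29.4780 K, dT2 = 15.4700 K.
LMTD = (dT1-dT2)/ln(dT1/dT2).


dT1/dT2 = 1.9055
ln(dT1/dT2) = 0.6447
LMTD = 14.0080 / 0.6447 = 21.7265 K

21.7265 K


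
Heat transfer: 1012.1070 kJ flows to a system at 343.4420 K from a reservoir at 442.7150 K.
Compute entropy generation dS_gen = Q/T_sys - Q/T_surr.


dS_sys = 1012.1070/343.4420 = 2.9470 kJ/K
dS_surr = -1012.1070/442.7150 = -2.2861 kJ/K
dS_gen = 2.9470 - 2.2861 = 0.6608 kJ/K (irreversible)

dS_gen = 0.6608 kJ/K, irreversible


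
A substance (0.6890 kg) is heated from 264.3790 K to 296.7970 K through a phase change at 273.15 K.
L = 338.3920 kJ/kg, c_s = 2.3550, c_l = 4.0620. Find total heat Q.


Q1 (sensible, solid) = 0.6890 * 2.3550 * 8.7710 = 14.2318 kJ
Q2 (latent) = 0.6890 * 338.3920 = 233.1521 kJ
Q3 (sensible, liquid) = 0.6890 * 4.0620 * 23.6470 = 66.1813 kJ
Q_total = 313.5652 kJ

313.5652 kJ


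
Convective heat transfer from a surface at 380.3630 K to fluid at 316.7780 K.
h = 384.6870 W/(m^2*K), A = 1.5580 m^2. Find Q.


dT = 63.5850 K
Q = 384.6870 * 1.5580 * 63.5850 = 38109.1831 W

38109.1831 W


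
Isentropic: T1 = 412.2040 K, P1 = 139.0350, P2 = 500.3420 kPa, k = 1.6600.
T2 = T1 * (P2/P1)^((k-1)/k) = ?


(k-1)/k = 0.3976
(P2/P1)^exp = 1.6639
T2 = 412.2040 * 1.6639 = 685.8501 K

685.8501 K


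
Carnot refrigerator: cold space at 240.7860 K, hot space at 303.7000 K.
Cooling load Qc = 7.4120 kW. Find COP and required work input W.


COP = 240.7860 / 62.9140 = 3.8272
W = 7.4120 / 3.8272 = 1.9367 kW

COP = 3.8272, W = 1.9367 kW


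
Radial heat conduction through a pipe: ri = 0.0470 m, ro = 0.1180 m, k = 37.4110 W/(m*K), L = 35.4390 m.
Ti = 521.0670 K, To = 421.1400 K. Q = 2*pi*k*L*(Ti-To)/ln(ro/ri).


dT = 99.9270 K
ln(ro/ri) = 0.9205
Q = 2*pi*37.4110*35.4390*99.9270 / 0.9205 = 904278.5588 W

904278.5588 W


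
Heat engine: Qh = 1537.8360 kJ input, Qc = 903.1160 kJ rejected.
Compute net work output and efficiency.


W = 1537.8360 - 903.1160 = 634.7200 kJ
eta = 634.7200 / 1537.8360 = 0.4127 = 41.2736%

W = 634.7200 kJ, eta = 41.2736%


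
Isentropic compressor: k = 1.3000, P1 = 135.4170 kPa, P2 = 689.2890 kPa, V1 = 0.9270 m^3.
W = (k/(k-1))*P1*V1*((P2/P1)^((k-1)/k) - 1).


(k-1)/k = 0.2308
(P2/P1)^exp = 1.4558
W = 4.3333 * 135.4170 * 0.9270 * (1.4558 - 1) = 247.9222 kJ

247.9222 kJ


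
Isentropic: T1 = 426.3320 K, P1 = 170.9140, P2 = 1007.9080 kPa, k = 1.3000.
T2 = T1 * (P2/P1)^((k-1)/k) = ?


(k-1)/k = 0.2308
(P2/P1)^exp = 1.5061
T2 = 426.3320 * 1.5061 = 642.0793 K

642.0793 K


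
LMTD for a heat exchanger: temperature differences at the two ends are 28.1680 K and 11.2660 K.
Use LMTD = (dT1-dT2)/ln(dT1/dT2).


dT1/dT2 = 2.5003
ln(dT1/dT2) = 0.9164
LMTD = 16.9020 / 0.9164 = 18.4440 K

18.4440 K


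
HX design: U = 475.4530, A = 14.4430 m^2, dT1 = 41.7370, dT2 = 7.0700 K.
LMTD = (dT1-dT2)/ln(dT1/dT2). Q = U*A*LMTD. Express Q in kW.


LMTD = 19.5249 K
Q = 475.4530 * 14.4430 * 19.5249 = 134076.8658 W = 134.0769 kW

134.0769 kW


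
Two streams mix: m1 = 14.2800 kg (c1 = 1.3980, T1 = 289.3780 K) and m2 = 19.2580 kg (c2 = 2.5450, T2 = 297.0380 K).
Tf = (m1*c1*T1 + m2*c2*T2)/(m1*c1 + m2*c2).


num = 20335.2910
den = 68.9750
Tf = 294.8210 K

294.8210 K


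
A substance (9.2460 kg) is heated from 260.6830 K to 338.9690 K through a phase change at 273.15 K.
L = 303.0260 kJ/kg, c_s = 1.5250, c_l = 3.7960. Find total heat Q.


Q1 (sensible, solid) = 9.2460 * 1.5250 * 12.4670 = 175.7866 kJ
Q2 (latent) = 9.2460 * 303.0260 = 2801.7784 kJ
Q3 (sensible, liquid) = 9.2460 * 3.7960 * 65.8190 = 2310.1032 kJ
Q_total = 5287.6681 kJ

5287.6681 kJ


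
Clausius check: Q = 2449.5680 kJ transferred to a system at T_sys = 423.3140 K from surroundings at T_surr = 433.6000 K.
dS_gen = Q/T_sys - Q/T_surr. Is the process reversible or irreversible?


dS_sys = 2449.5680/423.3140 = 5.7866 kJ/K
dS_surr = -2449.5680/433.6000 = -5.6494 kJ/K
dS_gen = 5.7866 - 5.6494 = 0.1373 kJ/K (irreversible)

dS_gen = 0.1373 kJ/K, irreversible


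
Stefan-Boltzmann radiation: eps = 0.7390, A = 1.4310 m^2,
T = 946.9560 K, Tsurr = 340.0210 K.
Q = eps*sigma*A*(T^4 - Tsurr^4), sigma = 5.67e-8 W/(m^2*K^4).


T^4 = 8.0412e+11
Tsurr^4 = 1.3367e+10
Q = 0.7390 * 5.67e-8 * 1.4310 * 7.9075e+11 = 47413.9867 W

47413.9867 W


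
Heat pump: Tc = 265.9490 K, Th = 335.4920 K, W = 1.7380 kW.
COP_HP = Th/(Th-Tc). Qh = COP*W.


COP = 335.4920 / 69.5430 = 4.8242
Qh = 4.8242 * 1.7380 = 8.3845 kW

COP = 4.8242, Qh = 8.3845 kW


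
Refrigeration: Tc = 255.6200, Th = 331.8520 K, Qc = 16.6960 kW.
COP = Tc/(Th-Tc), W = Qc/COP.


COP = 255.6200 / 76.2320 = 3.3532
W = 16.6960 / 3.3532 = 4.9791 kW

COP = 3.3532, W = 4.9791 kW


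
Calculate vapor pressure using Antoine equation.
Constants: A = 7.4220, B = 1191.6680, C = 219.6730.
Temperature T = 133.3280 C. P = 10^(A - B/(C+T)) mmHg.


C+T = 353.0010
B/(C+T) = 3.3758
log10(P) = 7.4220 - 3.3758 = 4.0462
P = 10^4.0462 = 11121.9141 mmHg

11121.9141 mmHg


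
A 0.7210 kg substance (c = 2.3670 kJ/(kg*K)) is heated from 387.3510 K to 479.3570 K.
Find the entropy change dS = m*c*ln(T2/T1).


T2/T1 = 1.2375
ln(T2/T1) = 0.2131
dS = 0.7210 * 2.3670 * 0.2131 = 0.3637 kJ/K

0.3637 kJ/K


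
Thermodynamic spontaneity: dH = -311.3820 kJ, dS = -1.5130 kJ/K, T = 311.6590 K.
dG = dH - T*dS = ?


T*dS = 311.6590 * -1.5130 = -471.5401 kJ
dG = -311.3820 + 471.5401 = 160.1581 kJ (non-spontaneous)

dG = 160.1581 kJ, non-spontaneous


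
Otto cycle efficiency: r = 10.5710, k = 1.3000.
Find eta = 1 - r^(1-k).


r^(k-1) = 2.0288
eta = 1 - 1/2.0288 = 0.5071 = 50.7093%

50.7093%


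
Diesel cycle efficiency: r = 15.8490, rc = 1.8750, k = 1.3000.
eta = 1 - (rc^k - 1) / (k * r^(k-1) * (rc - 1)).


r^(k-1) = 2.2909
rc^k = 2.2641
eta = 0.5149 = 51.4890%

51.4890%


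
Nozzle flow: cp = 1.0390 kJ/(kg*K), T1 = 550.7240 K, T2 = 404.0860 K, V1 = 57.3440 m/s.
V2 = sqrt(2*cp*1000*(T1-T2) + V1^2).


dT = 146.6380 K
2*cp*1000*dT = 304713.7640
V1^2 = 3288.3343
V2 = sqrt(308002.0983) = 554.9794 m/s

554.9794 m/s


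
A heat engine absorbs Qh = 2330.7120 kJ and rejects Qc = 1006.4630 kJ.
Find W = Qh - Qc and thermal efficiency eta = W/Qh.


W = 2330.7120 - 1006.4630 = 1324.2490 kJ
eta = 1324.2490 / 2330.7120 = 0.5682 = 56.8174%

W = 1324.2490 kJ, eta = 56.8174%


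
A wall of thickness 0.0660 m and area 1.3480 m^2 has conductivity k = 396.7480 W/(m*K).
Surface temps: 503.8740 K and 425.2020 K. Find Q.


dT = 78.6720 K
Q = 396.7480 * 1.3480 * 78.6720 / 0.0660 = 637501.0344 W

637501.0344 W


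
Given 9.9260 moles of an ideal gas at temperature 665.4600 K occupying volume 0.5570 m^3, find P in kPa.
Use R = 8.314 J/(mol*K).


P = nRT/V = 9.9260 * 8.314 * 665.4600 / 0.5570
= 54916.9295 / 0.5570 = 98594.1283 Pa = 98.5941 kPa

98.5941 kPa


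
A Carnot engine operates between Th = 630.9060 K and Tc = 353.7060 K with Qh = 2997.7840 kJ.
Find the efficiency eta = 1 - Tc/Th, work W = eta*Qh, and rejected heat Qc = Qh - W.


eta = 1 - 353.7060/630.9060 = 0.4394
W = 0.4394 * 2997.7840 = 1317.1308 kJ
Qc = 2997.7840 - 1317.1308 = 1680.6532 kJ

eta = 43.9368%, W = 1317.1308 kJ, Qc = 1680.6532 kJ


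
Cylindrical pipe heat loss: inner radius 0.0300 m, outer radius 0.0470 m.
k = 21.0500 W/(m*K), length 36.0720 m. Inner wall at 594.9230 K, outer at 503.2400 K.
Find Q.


dT = 91.6830 K
ln(ro/ri) = 0.4490
Q = 2*pi*21.0500*36.0720*91.6830 / 0.4490 = 974300.2583 W

974300.2583 W


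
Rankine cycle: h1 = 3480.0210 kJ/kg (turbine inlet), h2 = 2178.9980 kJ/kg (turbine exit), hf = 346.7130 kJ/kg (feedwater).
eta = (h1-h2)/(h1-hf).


W = 1301.0230 kJ/kg
Q_in = 3133.3080 kJ/kg
eta = 0.4152 = 41.5223%

eta = 41.5223%


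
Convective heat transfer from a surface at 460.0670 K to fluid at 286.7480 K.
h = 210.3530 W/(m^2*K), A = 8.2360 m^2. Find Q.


dT = 173.3190 K
Q = 210.3530 * 8.2360 * 173.3190 = 300269.5014 W

300269.5014 W


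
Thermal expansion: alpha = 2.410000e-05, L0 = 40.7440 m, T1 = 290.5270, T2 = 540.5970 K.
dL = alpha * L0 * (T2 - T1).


dT = 250.0700 K
dL = 2.410000e-05 * 40.7440 * 250.0700 = 0.245551 m
L_final = 40.989551 m

dL = 0.245551 m


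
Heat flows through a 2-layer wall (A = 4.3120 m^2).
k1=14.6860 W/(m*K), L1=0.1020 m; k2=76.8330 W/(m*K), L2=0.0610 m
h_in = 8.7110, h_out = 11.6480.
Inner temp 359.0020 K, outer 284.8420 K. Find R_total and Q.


R_conv_in = 1/(8.7110*4.3120) = 0.0266
R_1 = 0.1020/(14.6860*4.3120) = 0.0016
R_2 = 0.0610/(76.8330*4.3120) = 0.0002
R_conv_out = 1/(11.6480*4.3120) = 0.0199
R_total = 0.0483 K/W
Q = 74.1600 / 0.0483 = 1534.5288 W

R_total = 0.0483 K/W, Q = 1534.5288 W


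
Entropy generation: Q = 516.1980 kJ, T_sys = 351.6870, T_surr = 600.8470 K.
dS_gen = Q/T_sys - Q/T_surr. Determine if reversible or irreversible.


dS_sys = 516.1980/351.6870 = 1.4678 kJ/K
dS_surr = -516.1980/600.8470 = -0.8591 kJ/K
dS_gen = 1.4678 - 0.8591 = 0.6087 kJ/K (irreversible)

dS_gen = 0.6087 kJ/K, irreversible


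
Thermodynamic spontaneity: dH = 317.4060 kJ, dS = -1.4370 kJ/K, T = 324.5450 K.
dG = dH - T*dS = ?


T*dS = 324.5450 * -1.4370 = -466.3712 kJ
dG = 317.4060 + 466.3712 = 783.7772 kJ (non-spontaneous)

dG = 783.7772 kJ, non-spontaneous


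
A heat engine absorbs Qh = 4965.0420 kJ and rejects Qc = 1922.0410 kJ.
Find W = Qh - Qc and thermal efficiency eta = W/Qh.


W = 4965.0420 - 1922.0410 = 3043.0010 kJ
eta = 3043.0010 / 4965.0420 = 0.6129 = 61.2885%

W = 3043.0010 kJ, eta = 61.2885%


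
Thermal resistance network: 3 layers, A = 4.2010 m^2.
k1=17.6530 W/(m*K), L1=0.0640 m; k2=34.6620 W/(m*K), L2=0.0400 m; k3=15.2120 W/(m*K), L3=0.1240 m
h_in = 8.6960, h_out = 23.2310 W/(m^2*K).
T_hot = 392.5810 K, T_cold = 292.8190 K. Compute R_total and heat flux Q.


R_conv_in = 1/(8.6960*4.2010) = 0.0274
R_1 = 0.0640/(17.6530*4.2010) = 0.0009
R_2 = 0.0400/(34.6620*4.2010) = 0.0003
R_3 = 0.1240/(15.2120*4.2010) = 0.0019
R_conv_out = 1/(23.2310*4.2010) = 0.0102
R_total = 0.0407 K/W
Q = 99.7620 / 0.0407 = 2451.2761 W

R_total = 0.0407 K/W, Q = 2451.2761 W


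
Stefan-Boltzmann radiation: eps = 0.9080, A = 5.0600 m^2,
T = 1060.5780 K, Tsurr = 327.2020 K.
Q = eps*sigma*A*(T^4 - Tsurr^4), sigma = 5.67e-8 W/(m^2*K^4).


T^4 = 1.2652e+12
Tsurr^4 = 1.1462e+10
Q = 0.9080 * 5.67e-8 * 5.0600 * 1.2538e+12 = 326616.0775 W

326616.0775 W


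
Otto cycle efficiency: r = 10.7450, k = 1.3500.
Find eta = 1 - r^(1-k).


r^(k-1) = 2.2957
eta = 1 - 1/2.2957 = 0.5644 = 56.4410%

56.4410%


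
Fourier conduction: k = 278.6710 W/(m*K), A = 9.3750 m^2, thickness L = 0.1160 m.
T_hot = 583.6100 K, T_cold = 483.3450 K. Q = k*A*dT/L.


dT = 100.2650 K
Q = 278.6710 * 9.3750 * 100.2650 / 0.1160 = 2258158.4980 W

2258158.4980 W


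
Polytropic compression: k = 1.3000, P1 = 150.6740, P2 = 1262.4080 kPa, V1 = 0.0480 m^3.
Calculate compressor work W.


(k-1)/k = 0.2308
(P2/P1)^exp = 1.6332
W = 4.3333 * 150.6740 * 0.0480 * (1.6332 - 1) = 19.8444 kJ

19.8444 kJ


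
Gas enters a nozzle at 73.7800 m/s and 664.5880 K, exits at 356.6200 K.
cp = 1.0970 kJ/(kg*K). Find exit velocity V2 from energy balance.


dT = 307.9680 K
2*cp*1000*dT = 675681.7920
V1^2 = 5443.4884
V2 = sqrt(681125.2804) = 825.3031 m/s

825.3031 m/s


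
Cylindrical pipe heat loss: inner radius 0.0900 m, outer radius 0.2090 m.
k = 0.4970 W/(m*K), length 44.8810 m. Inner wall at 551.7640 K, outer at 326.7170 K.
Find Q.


dT = 225.0470 K
ln(ro/ri) = 0.8425
Q = 2*pi*0.4970*44.8810*225.0470 / 0.8425 = 37435.9992 W

37435.9992 W


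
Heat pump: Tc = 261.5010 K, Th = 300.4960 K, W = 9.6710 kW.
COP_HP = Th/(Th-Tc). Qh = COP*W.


COP = 300.4960 / 38.9950 = 7.7060
Qh = 7.7060 * 9.6710 = 74.5249 kW

COP = 7.7060, Qh = 74.5249 kW


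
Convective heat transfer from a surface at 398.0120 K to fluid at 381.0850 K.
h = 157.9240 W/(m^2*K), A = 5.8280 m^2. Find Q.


dT = 16.9270 K
Q = 157.9240 * 5.8280 * 16.9270 = 15579.2904 W

15579.2904 W


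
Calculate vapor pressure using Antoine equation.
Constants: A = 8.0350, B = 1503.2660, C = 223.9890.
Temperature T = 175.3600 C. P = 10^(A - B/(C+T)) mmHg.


C+T = 399.3490
B/(C+T) = 3.7643
log10(P) = 8.0350 - 3.7643 = 4.2707
P = 10^4.2707 = 18651.2789 mmHg

18651.2789 mmHg


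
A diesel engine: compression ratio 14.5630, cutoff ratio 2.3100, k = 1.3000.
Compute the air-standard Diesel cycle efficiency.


r^(k-1) = 2.2334
rc^k = 2.9696
eta = 0.4822 = 48.2173%

48.2173%


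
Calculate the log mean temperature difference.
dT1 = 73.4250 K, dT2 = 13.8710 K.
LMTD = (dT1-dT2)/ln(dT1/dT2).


dT1/dT2 = 5.2934
ln(dT1/dT2) = 1.6665
LMTD = 59.5540 / 1.6665 = 35.7367 K

35.7367 K


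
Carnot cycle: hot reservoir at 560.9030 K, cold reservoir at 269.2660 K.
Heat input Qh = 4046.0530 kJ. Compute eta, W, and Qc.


eta = 1 - 269.2660/560.9030 = 0.5199
W = 0.5199 * 4046.0530 = 2103.7127 kJ
Qc = 4046.0530 - 2103.7127 = 1942.3403 kJ

eta = 51.9942%, W = 2103.7127 kJ, Qc = 1942.3403 kJ


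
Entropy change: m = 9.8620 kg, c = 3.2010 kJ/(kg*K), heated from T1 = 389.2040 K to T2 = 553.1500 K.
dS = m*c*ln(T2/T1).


T2/T1 = 1.4212
ln(T2/T1) = 0.3515
dS = 9.8620 * 3.2010 * 0.3515 = 11.0971 kJ/K

11.0971 kJ/K


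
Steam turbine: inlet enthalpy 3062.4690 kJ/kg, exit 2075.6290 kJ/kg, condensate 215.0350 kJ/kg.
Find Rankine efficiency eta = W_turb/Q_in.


W = 986.8400 kJ/kg
Q_in = 2847.4340 kJ/kg
eta = 0.3466 = 34.6572%

eta = 34.6572%


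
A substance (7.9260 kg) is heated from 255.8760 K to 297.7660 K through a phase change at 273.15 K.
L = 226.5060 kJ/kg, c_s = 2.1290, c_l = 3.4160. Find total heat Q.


Q1 (sensible, solid) = 7.9260 * 2.1290 * 17.2740 = 291.4893 kJ
Q2 (latent) = 7.9260 * 226.5060 = 1795.2866 kJ
Q3 (sensible, liquid) = 7.9260 * 3.4160 * 24.6160 = 666.4835 kJ
Q_total = 2753.2594 kJ

2753.2594 kJ


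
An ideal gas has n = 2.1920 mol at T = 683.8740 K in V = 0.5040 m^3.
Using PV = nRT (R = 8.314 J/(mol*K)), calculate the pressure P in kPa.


P = nRT/V = 2.1920 * 8.314 * 683.8740 / 0.5040
= 12463.1167 / 0.5040 = 24728.4062 Pa = 24.7284 kPa

24.7284 kPa


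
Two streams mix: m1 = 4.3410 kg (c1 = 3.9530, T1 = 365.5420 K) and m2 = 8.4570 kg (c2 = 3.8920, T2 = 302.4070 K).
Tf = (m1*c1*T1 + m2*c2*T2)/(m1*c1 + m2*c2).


num = 16226.3096
den = 50.0746
Tf = 324.0426 K

324.0426 K


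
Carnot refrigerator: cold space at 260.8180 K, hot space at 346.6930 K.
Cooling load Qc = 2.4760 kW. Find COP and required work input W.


COP = 260.8180 / 85.8750 = 3.0372
W = 2.4760 / 3.0372 = 0.8152 kW

COP = 3.0372, W = 0.8152 kW


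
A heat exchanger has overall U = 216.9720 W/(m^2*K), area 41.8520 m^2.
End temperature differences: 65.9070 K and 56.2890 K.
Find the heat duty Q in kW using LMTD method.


LMTD = 60.9716 K
Q = 216.9720 * 41.8520 * 60.9716 = 553665.7244 W = 553.6657 kW

553.6657 kW


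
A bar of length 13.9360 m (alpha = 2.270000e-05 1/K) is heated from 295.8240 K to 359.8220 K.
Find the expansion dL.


dT = 63.9980 K
dL = 2.270000e-05 * 13.9360 * 63.9980 = 0.020246 m
L_final = 13.956246 m

dL = 0.020246 m


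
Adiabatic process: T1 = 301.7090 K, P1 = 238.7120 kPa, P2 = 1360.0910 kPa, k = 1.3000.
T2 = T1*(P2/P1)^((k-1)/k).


(k-1)/k = 0.2308
(P2/P1)^exp = 1.4941
T2 = 301.7090 * 1.4941 = 450.7950 K

450.7950 K


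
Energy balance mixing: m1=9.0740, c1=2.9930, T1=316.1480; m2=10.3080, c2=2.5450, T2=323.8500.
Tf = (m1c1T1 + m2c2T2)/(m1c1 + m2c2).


num = 17081.9353
den = 53.3923
Tf = 319.9323 K

319.9323 K


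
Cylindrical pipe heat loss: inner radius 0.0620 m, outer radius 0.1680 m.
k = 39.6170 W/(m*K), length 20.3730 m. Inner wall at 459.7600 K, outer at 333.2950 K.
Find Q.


dT = 126.4650 K
ln(ro/ri) = 0.9968
Q = 2*pi*39.6170*20.3730*126.4650 / 0.9968 = 643377.4933 W

643377.4933 W


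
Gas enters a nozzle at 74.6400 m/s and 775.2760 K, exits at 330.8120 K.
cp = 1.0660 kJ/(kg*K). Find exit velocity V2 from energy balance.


dT = 444.4640 K
2*cp*1000*dT = 947597.2480
V1^2 = 5571.1296
V2 = sqrt(953168.3776) = 976.3034 m/s

976.3034 m/s
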